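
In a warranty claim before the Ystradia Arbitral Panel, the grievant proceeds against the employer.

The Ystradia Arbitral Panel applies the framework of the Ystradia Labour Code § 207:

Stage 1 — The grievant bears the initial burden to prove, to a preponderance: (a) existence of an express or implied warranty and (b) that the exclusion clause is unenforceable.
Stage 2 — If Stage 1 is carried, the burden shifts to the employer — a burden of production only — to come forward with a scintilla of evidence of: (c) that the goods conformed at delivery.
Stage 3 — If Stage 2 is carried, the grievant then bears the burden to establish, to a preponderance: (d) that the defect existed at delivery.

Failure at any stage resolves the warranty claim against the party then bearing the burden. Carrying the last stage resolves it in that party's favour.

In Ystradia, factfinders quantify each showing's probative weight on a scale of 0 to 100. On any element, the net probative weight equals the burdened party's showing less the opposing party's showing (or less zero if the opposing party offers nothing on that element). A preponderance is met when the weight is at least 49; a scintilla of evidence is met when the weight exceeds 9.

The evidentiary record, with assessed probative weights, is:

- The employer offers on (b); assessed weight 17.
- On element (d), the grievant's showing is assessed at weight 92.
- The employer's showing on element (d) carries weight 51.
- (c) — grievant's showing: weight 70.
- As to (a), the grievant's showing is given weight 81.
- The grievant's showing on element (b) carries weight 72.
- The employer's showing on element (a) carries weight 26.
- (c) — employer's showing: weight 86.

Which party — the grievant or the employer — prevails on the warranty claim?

employer

Stage 1 (grievant, a preponderance, weight is at least 49): (a) net 81−26=55 ≥ 49 — meets; (b) net 72−17=55 ≥ 49 — meets.
  Stage 1 is satisfied; the onus moves to the employer.
Stage 2 (employer, a scintilla of evidence, weight exceeds 9): (c) net 86−70=16 > 9 — meets.
  All elements met. The burden passes to the grievant.
Stage 3 (grievant, a preponderance, weight is at least 49): (d) net 92−51=41 < 49 — fails.
  The grievant does not carry Stage 3.
The analysis ends at Stage 3; the employer prevails.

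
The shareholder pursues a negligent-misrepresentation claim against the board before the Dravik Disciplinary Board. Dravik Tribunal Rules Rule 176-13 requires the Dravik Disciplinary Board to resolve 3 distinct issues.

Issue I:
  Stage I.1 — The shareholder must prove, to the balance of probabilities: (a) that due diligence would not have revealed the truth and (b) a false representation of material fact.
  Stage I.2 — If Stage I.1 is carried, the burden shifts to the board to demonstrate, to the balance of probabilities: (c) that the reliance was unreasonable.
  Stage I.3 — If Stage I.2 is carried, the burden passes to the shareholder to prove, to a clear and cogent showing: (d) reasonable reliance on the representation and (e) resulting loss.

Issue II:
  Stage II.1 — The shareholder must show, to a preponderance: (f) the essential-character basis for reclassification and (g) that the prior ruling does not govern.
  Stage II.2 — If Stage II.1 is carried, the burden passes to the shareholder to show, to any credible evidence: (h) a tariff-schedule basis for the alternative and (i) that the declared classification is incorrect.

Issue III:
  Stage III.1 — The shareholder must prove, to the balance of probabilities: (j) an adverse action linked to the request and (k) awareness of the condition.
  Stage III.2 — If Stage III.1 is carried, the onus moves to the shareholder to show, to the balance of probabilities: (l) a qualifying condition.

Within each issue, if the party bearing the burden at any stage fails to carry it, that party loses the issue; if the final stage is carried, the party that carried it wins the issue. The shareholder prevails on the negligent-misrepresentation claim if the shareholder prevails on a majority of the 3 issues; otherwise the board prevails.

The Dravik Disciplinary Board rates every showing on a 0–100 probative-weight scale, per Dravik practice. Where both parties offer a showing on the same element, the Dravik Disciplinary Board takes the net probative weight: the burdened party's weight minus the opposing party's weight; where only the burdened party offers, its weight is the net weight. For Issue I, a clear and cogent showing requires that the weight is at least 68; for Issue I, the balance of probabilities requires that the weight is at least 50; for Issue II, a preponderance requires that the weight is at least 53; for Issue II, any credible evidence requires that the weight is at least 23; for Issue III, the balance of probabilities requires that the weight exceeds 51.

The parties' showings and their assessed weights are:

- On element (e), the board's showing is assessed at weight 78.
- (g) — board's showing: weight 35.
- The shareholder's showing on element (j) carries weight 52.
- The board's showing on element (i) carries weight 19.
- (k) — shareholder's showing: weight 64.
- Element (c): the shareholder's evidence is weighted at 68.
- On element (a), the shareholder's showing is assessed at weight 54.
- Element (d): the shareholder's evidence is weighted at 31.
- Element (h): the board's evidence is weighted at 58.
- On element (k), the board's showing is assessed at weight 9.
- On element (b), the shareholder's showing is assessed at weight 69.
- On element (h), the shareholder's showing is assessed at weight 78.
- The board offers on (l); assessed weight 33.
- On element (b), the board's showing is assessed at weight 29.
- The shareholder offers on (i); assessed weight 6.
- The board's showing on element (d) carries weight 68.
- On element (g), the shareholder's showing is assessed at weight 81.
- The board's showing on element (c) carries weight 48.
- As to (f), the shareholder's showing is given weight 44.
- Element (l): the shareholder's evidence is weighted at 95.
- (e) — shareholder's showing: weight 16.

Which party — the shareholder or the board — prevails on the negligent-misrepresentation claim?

— Issue I —
Stage I.1 — burden on shareholder; standard: the balance of probabilities (weight is at least 50).
    (a): 54 ≥ 50 [met]
    (b): 69 − 29 = 40 < 50 [not met]
  Not every element is met, so the shareholder fails to carry Stage I.1.
The board prevails on this issue.
— Issue II —
Stage II.1 (shareholder, a preponderance, weight is at least 53): (f) 44 < 53 — fails; (g) net 81−35=46 < 53 — fails.
  The shareholder does not carry Stage II.1.
The board prevails on this issue.
— Issue III —
At Stage III.1 the shareholder must meet the balance of probabilities (weight exceeds 51): on (j) the weight is 52, > 51, so (j) meets the standard; on (k) the weight is 64 less the opposing 9 gives net 55, > 51, so (k) meets the standard.
  All elements met. The shareholder retains the burden for Stage III.2.
At Stage III.2 the shareholder must meet the balance of probabilities (weight exceeds 51): on (l) the weight is 95 less the opposing 33 gives net 62, which does exceed 51, so (l) meets the standard.
  Stage III.2 carried; the final stage is satisfied.
All stages carried — the shareholder prevails on this issue.
Per-issue: Issue I → board; Issue II → board; Issue III → shareholder. The shareholder must prevail on a majority of issues; overall, the board prevails.

board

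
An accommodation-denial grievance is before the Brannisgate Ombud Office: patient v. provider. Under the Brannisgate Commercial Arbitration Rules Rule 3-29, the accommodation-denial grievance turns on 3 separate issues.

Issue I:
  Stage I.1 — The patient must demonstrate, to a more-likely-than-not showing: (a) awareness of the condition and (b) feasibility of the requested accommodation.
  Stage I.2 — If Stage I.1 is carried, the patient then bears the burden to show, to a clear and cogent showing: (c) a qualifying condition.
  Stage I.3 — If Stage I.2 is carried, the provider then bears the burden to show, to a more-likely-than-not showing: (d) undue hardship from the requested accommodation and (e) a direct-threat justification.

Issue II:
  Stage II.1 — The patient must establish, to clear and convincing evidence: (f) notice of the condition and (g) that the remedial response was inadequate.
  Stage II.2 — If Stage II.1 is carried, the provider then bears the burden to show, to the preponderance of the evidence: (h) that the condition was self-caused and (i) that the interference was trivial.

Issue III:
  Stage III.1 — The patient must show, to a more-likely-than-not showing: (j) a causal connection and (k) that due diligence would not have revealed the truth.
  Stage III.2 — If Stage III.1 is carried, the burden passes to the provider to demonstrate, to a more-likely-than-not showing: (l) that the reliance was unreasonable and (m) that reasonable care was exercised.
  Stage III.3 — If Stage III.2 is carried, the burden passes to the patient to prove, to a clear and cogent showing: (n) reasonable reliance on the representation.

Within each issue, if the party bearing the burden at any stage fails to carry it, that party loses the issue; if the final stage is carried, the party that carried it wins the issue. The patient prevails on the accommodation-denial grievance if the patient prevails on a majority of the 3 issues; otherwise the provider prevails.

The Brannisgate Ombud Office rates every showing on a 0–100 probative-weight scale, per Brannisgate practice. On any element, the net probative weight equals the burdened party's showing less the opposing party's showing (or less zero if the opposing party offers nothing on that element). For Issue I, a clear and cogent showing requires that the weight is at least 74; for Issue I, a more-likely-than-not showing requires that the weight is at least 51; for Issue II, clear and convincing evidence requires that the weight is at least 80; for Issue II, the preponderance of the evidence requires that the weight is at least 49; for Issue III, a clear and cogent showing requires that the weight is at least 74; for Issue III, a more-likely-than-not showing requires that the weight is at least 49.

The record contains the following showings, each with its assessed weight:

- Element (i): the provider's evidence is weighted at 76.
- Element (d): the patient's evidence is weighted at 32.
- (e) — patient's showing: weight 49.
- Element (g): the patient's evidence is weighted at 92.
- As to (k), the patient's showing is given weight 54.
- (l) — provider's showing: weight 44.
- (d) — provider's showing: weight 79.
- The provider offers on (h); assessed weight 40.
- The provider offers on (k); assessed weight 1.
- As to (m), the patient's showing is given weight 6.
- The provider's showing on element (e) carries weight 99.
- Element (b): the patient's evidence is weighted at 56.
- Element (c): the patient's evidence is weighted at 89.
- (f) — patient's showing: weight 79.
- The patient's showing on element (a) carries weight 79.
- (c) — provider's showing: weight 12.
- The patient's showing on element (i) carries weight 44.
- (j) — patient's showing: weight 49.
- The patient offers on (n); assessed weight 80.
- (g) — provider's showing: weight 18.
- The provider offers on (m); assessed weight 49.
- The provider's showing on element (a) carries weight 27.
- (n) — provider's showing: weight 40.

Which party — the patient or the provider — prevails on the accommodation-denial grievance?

patient

— Issue I —
At Stage I.1 the patient must meet a more-likely-than-not showing (weight is at least 51): on (a) the weight is 79 less the opposing 27 gives net 52, ≥ 51, so (a) meets the standard; on (b) the weight is 56, ≥ 51, so (b) meets the standard.
  Stage I.1 carried; the burden remains with the patient.
At Stage I.2 the patient must meet a clear and cogent showing (weight is at least 74): on (c) the weight is 89 less the opposing 12 gives net 77, ≥ 74, so (c) meets the standard.
  All elements met. The burden passes to the provider.
At Stage I.3 the provider must meet a more-likely-than-not showing (weight is at least 51): on (d) the weight is 79 less the opposing 32 gives net 47, which does not reach 51, so (d) does not meet the standard; on (e) the weight is 99 less the opposing 49 gives net 50, which does not reach 51, so (e) does not meet the standard.
  Stage I.3 not carried; the provider fails its burden.
So the patient prevails on this issue.
— Issue II —
At Stage II.1 the patient must meet clear and convincing evidence (weight is at least 80): on (f) the weight is 79, < 80, so (f) does not meet the standard; on (g) the weight is 92 less the opposing 18 gives net 74, < 80, so (g) does not meet the standard.
  Not every element is met, so the patient fails to carry Stage II.1.
The analysis ends at Stage II.1; the provider prevails on this issue.
— Issue III —
At Stage III.1 the patient must meet a more-likely-than-not showing (weight is at least 49): on (j) the weight is 49, ≥ 49, so (j) meets the standard; on (k) the weight is 54 less the opposing 1 gives net 53, which does reach 49, so (k) meets the standard.
  Stage III.1 carried; the burden shifts to the provider.
At Stage III.2 the provider must meet a more-likely-than-not showing (weight is at least 49): on (l) the weight is 44, which does not reach 49, so (l) does not meet the standard; on (m) the weight is 49 less the opposing 6 gives net 43, which does not reach 49, so (m) does not meet the standard.
  The provider does not carry Stage III.2.
So the patient prevails on this issue.
Per-issue: Issue I → patient; Issue II → provider; Issue III → patient. The patient must prevail on a majority of issues; overall, the patient prevails.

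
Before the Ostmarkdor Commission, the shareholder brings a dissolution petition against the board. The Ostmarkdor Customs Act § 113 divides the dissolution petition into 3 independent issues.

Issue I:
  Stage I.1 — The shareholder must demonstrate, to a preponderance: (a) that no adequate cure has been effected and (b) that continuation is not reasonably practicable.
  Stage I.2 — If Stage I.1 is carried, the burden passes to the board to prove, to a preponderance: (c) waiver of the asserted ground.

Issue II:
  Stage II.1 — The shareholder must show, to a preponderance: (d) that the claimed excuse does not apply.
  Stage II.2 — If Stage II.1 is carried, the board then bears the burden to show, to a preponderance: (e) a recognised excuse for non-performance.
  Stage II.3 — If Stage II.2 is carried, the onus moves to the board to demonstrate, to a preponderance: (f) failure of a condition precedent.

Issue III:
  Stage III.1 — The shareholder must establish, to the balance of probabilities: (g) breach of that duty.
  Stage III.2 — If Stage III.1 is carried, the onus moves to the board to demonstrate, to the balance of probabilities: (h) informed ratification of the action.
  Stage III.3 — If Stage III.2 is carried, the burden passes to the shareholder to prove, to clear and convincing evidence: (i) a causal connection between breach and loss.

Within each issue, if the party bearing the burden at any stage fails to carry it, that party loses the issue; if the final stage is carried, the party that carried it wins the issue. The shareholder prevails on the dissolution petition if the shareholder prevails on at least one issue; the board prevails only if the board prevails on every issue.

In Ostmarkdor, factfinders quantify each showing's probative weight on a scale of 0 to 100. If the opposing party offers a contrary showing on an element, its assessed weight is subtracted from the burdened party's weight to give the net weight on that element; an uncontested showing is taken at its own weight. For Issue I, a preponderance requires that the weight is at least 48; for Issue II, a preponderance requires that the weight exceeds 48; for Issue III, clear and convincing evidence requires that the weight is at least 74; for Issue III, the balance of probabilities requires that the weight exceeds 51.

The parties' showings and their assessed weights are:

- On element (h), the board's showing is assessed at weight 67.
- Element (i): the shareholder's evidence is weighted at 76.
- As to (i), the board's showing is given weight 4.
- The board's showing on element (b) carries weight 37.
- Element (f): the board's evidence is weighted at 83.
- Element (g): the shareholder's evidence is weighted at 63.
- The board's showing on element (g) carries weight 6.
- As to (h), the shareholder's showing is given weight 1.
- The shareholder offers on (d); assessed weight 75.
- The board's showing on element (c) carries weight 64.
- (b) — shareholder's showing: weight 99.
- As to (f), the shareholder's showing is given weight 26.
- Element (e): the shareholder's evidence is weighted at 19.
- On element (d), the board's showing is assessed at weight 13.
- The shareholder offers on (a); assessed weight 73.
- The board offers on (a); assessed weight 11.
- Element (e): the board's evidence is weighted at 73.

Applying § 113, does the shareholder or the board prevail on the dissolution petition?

— Issue I —
At Stage I.1 the shareholder must meet a preponderance (weight is at least 48): on (a) the weight is 73 less the opposing 11 gives net 62, ≥ 48, so (a) meets the standard; on (b) the weight is 99 less the opposing 37 gives net 62, ≥ 48, so (b) meets the standard.
  All elements met. The burden passes to the board.
At Stage I.2 the board must meet a preponderance (weight is at least 48): on (c) the weight is 64, which does reach 48, so (c) meets the standard.
  The board carries the last stage.
Every stage carried; the board prevails on this issue.
— Issue II —
At Stage II.1 the shareholder must meet a preponderance (weight exceeds 48): on (d) the weight is 75 less the opposing 13 gives net 62, > 48, so (d) meets the standard.
  The shareholder carries Stage II.1; the board now bears the burden.
At Stage II.2 the board must meet a preponderance (weight exceeds 48): on (e) the weight is 73 less the opposing 19 gives net 54, which does exceed 48, so (e) meets the standard.
  Stage II.2 is satisfied; the board continues to bear the burden.
At Stage II.3 the board must meet a preponderance (weight exceeds 48): on (f) the weight is 83 less the opposing 26 gives net 57, > 48, so (f) meets the standard.
  Stage II.3 carried; the final stage is satisfied.
With every stage satisfied, the board prevails on this issue.
— Issue III —
Stage III.1 (shareholder, the balance of probabilities, weight exceeds 51): (g) net 63−6=57 > 51 — meets.
  Stage III.1 carried; the burden shifts to the board.
Stage III.2 (board, the balance of probabilities, weight exceeds 51): (h) net 67−1=66 > 51 — meets.
  Stage III.2 is satisfied; the onus moves to the shareholder.
Stage III.3 (shareholder, clear and convincing evidence, weight is at least 74): (i) net 76−4=72 < 74 — fails.
  The shareholder does not carry Stage III.3.
So the board prevails on this issue.
Per-issue: Issue I → board; Issue II → board; Issue III → board. The shareholder must prevail on at least one issue; overall, the board prevails.

board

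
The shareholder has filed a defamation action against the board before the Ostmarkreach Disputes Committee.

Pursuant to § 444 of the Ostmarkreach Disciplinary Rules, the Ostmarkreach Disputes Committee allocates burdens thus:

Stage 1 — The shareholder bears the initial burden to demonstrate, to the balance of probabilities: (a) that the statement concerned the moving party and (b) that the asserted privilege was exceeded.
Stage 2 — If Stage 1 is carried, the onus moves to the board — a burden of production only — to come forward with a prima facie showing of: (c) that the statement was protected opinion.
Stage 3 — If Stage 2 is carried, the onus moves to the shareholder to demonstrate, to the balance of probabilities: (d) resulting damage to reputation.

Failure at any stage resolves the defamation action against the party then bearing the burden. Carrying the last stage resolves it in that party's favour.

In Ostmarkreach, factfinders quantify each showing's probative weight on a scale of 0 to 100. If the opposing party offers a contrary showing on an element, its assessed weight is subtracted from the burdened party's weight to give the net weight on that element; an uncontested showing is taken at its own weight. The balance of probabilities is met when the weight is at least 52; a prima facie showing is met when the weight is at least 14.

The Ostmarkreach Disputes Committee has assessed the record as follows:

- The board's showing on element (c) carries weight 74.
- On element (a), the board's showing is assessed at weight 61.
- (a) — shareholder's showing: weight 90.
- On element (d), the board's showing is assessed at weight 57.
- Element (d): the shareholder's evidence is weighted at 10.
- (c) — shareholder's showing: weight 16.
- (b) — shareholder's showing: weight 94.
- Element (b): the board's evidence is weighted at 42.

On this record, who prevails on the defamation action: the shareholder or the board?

Stage 1 (shareholder, the balance of probabilities, weight is at least 52): (a) net 90−61=29 < 52 — fails; (b) net 94−42=52 ≥ 52 — meets.
  Not every element is met, so the shareholder fails to carry Stage 1.
The analysis ends at Stage 1; the board prevails.

board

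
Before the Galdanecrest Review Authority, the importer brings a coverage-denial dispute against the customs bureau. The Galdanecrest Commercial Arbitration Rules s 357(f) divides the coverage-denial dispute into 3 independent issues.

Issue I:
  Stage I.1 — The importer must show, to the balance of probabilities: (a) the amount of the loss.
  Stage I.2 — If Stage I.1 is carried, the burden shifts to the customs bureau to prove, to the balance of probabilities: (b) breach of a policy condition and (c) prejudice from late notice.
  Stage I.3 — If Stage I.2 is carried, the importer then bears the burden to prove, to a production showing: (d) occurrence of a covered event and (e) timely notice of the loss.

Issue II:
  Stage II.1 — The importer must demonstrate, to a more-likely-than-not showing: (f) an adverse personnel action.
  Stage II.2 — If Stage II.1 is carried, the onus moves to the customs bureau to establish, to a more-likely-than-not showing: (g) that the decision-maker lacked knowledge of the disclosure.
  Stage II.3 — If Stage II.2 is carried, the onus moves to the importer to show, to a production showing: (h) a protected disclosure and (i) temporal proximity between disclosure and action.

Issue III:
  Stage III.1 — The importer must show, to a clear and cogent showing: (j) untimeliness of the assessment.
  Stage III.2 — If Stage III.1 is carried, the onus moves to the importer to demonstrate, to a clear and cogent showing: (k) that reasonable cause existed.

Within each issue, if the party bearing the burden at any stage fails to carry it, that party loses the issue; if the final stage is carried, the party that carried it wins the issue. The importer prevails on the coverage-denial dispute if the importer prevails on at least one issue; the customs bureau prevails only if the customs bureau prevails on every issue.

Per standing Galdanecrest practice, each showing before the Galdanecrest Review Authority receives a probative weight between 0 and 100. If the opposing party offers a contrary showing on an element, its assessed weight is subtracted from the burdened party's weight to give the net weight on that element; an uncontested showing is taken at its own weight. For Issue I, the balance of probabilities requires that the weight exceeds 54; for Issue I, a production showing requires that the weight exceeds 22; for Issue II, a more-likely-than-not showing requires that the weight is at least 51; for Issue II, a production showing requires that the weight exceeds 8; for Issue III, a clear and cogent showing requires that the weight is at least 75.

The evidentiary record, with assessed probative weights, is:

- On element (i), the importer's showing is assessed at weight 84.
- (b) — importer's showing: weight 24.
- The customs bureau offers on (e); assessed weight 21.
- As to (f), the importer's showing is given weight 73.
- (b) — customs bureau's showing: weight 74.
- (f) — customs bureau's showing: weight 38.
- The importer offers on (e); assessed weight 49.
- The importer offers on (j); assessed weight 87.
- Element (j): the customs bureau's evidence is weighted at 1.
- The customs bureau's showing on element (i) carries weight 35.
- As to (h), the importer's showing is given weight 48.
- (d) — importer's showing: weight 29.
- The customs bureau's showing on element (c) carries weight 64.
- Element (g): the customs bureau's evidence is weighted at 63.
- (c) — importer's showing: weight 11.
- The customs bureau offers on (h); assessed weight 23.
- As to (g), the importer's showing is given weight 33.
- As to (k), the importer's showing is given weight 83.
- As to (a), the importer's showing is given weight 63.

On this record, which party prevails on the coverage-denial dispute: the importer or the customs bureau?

importer

— Issue I —
Stage I.1 (importer, the balance of probabilities, weight exceeds 54): (a) 63 > 54 — meets.
  Stage I.1 is satisfied; the onus moves to the customs bureau.
Stage I.2 (customs bureau, the balance of probabilities, weight exceeds 54): (b) net 74−24=50 ≤ 54 — fails; (c) net 64−11=53 ≤ 54 — fails.
  Stage I.2 not carried; the customs bureau fails its burden.
The analysis ends at Stage I.2; the importer prevails on this issue.
— Issue II —
At Stage II.1 the importer must meet a more-likely-than-not showing (weight is at least 51): on (f) the weight is 73 less the opposing 38 gives net 35, which does not reach 51, so (f) does not meet the standard.
  Stage II.1 not carried; the importer fails its burden.
The analysis ends at Stage II.1; the customs bureau prevails on this issue.
— Issue III —
Stage III.1 (importer, a clear and cogent showing, weight is at least 75): (j) net 87−1=86 ≥ 75 — meets.
  All elements met. The importer retains the burden for Stage III.2.
Stage III.2 (importer, a clear and cogent showing, weight is at least 75): (k) 83 ≥ 75 — meets.
  The importer carries the last stage.
With every stage satisfied, the importer prevails on this issue.
Per-issue: Issue I → importer; Issue II → customs bureau; Issue III → importer. The importer must prevail on at least one issue; overall, the importer prevails.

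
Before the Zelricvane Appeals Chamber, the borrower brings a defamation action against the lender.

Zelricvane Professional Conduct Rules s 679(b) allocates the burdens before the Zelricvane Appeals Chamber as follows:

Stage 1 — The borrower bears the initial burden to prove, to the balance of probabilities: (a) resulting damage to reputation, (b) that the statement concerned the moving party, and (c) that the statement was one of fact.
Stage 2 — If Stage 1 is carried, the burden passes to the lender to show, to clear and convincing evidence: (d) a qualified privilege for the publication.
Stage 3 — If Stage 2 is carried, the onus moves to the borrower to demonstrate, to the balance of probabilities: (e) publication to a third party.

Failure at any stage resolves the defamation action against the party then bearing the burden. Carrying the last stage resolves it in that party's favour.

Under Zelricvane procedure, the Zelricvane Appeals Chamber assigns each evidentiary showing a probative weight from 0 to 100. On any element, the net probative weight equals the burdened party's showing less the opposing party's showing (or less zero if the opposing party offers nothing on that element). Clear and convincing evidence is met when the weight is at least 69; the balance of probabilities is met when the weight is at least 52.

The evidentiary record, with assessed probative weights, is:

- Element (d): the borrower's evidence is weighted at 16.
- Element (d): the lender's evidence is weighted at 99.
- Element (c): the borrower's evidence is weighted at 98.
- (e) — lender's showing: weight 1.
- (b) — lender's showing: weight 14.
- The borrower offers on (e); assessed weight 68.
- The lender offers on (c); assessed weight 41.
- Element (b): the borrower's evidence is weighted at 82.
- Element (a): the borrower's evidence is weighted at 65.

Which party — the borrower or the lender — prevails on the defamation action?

borrower

At Stage 1 the borrower must meet the balance of probabilities (weight is at least 52): on (a) the weight is 65, which does reach 52, so (a) meets the standard; on (b) the weight is 82 less the opposing 14 gives net 68, ≥ 52, so (b) meets the standard; on (c) the weight is 98 less the opposing 41 gives net 57, which does reach 52, so (c) meets the standard.
  Stage 1 is satisfied; the onus moves to the lender.
At Stage 2 the lender must meet clear and convincing evidence (weight is at least 69): on (d) the weight is 99 less the opposing 16 gives net 83, ≥ 69, so (d) meets the standard.
  The lender carries Stage 2; the borrower now bears the burden.
At Stage 3 the borrower must meet the balance of probabilities (weight is at least 52): on (e) the weight is 68 less the opposing 1 gives net 67, ≥ 52, so (e) meets the standard.
  Stage 3 carried; the final stage is satisfied.
All stages carried — the borrower prevails.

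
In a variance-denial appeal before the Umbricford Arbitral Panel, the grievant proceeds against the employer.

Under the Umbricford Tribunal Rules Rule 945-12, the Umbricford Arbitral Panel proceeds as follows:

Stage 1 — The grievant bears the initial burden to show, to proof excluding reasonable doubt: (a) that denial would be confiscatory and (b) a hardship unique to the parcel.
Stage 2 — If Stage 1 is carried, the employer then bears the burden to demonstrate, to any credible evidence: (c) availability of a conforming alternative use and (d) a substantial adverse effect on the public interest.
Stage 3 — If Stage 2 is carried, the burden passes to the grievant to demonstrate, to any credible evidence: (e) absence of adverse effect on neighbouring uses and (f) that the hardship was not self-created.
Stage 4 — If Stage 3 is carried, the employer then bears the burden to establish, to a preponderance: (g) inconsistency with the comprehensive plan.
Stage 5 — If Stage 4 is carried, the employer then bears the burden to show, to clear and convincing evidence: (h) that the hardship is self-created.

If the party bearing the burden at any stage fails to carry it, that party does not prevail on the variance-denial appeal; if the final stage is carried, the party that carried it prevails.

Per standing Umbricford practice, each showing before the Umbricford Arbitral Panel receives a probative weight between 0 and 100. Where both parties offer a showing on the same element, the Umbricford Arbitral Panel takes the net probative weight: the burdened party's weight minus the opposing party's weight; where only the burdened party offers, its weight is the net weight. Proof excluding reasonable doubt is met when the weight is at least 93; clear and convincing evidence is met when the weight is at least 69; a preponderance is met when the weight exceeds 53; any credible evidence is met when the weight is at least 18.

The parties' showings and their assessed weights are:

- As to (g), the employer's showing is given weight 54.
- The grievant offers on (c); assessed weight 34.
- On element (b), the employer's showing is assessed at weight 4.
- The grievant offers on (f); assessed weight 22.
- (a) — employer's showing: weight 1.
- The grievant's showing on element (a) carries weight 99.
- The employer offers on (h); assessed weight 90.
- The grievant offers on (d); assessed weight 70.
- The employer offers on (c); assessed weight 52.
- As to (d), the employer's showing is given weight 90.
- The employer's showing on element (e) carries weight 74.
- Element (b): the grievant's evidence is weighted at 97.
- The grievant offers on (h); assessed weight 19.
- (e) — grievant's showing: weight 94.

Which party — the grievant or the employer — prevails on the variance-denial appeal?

At Stage 1 the grievant must meet proof excluding reasonable doubt (weight is at least 93): on (a) the weight is 99 less the opposing 1 gives net 98, which does reach 93, so (a) meets the standard; on (b) the weight is 97 less the opposing 4 gives net 93, which does reach 93, so (b) meets the standard.
  Stage 1 is satisfied; the onus moves to the employer.
At Stage 2 the employer must meet any credible evidence (weight is at least 18): on (c) the weight is 52 less the opposing 34 gives net 18, which does reach 18, so (c) meets the standard; on (d) the weight is 90 less the opposing 70 gives net 20, ≥ 18, so (d) meets the standard.
  The employer carries Stage 2; the grievant now bears the burden.
At Stage 3 the grievant must meet any credible evidence (weight is at least 18): on (e) the weight is 94 less the opposing 74 gives net 20, which does reach 18, so (e) meets the standard; on (f) the weight is 22, which does reach 18, so (f) meets the standard.
  Stage 3 carried; the burden shifts to the employer.
At Stage 4 the employer must meet a preponderance (weight exceeds 53): on (g) the weight is 54, which does exceed 53, so (g) meets the standard.
  Stage 4 carried; the burden remains with the employer.
At Stage 5 the employer must meet clear and convincing evidence (weight is at least 69): on (h) the weight is 90 less the opposing 19 gives net 71, which does reach 69, so (h) meets the standard.
  The employer carries the last stage.
Every stage carried; the employer prevails.

employer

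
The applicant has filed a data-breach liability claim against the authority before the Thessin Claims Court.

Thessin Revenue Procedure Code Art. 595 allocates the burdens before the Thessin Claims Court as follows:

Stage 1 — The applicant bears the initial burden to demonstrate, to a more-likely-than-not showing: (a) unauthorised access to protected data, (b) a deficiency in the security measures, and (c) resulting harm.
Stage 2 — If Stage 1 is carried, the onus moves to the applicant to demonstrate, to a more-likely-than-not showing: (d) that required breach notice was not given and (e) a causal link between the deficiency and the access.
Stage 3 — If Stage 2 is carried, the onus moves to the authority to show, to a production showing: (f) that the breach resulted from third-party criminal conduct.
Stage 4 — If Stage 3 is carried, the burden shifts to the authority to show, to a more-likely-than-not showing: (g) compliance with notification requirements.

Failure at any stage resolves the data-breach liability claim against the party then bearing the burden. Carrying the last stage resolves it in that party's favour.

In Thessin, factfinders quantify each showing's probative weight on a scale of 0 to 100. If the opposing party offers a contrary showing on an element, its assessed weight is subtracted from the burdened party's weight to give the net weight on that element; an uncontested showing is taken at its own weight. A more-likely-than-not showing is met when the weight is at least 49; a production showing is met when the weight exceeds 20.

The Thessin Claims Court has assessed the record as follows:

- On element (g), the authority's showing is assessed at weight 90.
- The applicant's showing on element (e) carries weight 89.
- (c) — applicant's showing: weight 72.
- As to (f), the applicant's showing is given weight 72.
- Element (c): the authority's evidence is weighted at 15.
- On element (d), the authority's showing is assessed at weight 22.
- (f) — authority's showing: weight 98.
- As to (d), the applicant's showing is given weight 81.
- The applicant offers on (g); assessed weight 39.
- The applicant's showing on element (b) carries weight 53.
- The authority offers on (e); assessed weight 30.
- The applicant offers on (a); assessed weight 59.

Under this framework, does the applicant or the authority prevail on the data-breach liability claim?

authority

At Stage 1 the applicant must meet a more-likely-than-not showing (weight is at least 49): on (a) the weight is 59, which does reach 49, so (a) meets the standard; on (b) the weight is 53, which does reach 49, so (b) meets the standard; on (c) the weight is 72 less the opposing 15 gives net 57, ≥ 49, so (c) meets the standard.
  Stage 1 is satisfied; the applicant continues to bear the burden.
At Stage 2 the applicant must meet a more-likely-than-not showing (weight is at least 49): on (d) the weight is 81 less the opposing 22 gives net 59, ≥ 49, so (d) meets the standard; on (e) the weight is 89 less the opposing 30 gives net 59, ≥ 49, so (e) meets the standard.
  The applicant carries Stage 2; the authority now bears the burden.
At Stage 3 the authority must meet a production showing (weight exceeds 20): on (f) the weight is 98 less the opposing 72 gives net 26, which does exceed 20, so (f) meets the standard.
  Stage 3 carried; the burden remains with the authority.
At Stage 4 the authority must meet a more-likely-than-not showing (weight is at least 49): on (g) the weight is 90 less the opposing 39 gives net 51, ≥ 49, so (g) meets the standard.
  Stage 4 carried; the final stage is satisfied.
With every stage satisfied, the authority prevails.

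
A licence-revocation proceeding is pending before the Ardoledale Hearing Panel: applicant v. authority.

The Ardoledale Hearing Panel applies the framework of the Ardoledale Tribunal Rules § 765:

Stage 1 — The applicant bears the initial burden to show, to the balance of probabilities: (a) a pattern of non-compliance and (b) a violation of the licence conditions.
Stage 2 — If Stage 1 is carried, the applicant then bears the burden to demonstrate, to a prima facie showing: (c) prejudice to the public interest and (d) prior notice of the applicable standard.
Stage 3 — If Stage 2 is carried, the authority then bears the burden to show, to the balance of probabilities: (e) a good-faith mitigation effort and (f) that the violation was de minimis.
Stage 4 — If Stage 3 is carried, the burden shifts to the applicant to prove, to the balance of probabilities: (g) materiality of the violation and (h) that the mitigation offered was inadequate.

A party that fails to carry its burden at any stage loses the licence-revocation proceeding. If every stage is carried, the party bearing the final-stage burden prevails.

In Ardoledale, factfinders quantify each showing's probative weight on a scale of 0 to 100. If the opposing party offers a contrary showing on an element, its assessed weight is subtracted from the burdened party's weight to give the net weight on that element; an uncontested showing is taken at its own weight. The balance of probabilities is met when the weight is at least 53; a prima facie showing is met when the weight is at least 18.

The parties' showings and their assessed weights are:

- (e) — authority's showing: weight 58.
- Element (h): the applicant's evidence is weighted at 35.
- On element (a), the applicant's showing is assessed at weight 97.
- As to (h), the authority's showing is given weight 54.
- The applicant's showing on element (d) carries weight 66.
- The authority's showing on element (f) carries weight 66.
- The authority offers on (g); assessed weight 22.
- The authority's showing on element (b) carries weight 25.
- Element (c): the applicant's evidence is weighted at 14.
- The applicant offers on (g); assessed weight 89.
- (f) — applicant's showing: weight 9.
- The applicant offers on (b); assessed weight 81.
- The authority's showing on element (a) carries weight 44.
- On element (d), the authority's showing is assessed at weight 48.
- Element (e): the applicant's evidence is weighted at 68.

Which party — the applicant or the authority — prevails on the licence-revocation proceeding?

At Stage 1 the applicant must meet the balance of probabilities (weight is at least 53): on (a) the weight is 97 less the opposing 44 gives net 53, which does reach 53, so (a) meets the standard; on (b) the weight is 81 less the opposing 25 gives net 56, ≥ 53, so (b) meets the standard.
  All elements met. The applicant retains the burden for Stage 2.
At Stage 2 the applicant must meet a prima facie showing (weight is at least 18): on (c) the weight is 14, which does not reach 18, so (c) does not meet the standard; on (d) the weight is 66 less the opposing 48 gives net 18, ≥ 18, so (d) meets the standard.
  The applicant does not carry Stage 2.
The authority prevails.

authority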